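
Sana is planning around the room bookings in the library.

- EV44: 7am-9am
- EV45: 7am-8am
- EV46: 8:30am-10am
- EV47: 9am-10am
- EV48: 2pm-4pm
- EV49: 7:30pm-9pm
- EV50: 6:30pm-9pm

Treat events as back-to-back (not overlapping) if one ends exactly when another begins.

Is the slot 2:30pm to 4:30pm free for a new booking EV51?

No — it overlaps EV48

EV44: ends 9am at or before EV51 starts 2:30pm → clear.
EV45: ends 8am at or before EV51 starts 2:30pm → clear.
EV46: ends 10am at or before EV51 starts 2:30pm → clear.
EV47: ends 10am at or before EV51 starts 2:30pm → clear.
EV48: starts 2pm before EV51 ends 4:30pm, and ends 4pm after EV51 starts 2:30pm → overlap.
EV50: starts 6:30pm at or after EV51 ends 4:30pm → clear.
EV49: starts 7:30pm at or after EV51 ends 4:30pm → clear.
EV51 overlaps EV48.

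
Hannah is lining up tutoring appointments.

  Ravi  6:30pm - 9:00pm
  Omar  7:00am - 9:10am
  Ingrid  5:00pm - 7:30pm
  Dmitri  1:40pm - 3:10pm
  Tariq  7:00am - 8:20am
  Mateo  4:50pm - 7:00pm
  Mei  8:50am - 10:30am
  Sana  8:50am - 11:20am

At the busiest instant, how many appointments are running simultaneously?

Sweep the timeline, counting +1 at each start and −1 at each end (ends before starts at a tie):
7:00am start Omar → 1
7:00am start Tariq → 2
8:20am end Tariq → 1
8:50am start Mei → 2
8:50am start Sana → 3
9:10am end Omar → 2
10:30am end Mei → 1
11:20am end Sana → 0
1:40pm start Dmitri → 1
3:10pm end Dmitri → 0
4:50pm start Mateo → 1
5:00pm start Ingrid → 2
6:30pm start Ravi → 3
7:00pm end Mateo → 2
7:30pm end Ingrid → 1
9:00pm end Ravi → 0
Peak is 3, at 8:50am (Mei, Omar, Sana).

3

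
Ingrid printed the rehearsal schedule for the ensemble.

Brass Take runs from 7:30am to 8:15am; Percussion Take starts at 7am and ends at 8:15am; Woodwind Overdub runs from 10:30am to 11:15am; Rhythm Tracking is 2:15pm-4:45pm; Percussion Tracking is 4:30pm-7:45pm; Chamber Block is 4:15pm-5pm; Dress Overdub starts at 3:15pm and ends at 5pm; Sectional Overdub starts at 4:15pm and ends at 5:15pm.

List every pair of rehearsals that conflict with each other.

Sorted by start: Percussion Take, Brass Take, Woodwind Overdub, Rhythm Tracking, Dress Overdub, Chamber Block, Sectional Overdub, Percussion Tracking.
Brass Take starts before Percussion Take ends → Percussion Take and Brass Take overlap.
Woodwind Overdub starts after Percussion Take ends; Percussion Take is clear from here.
Woodwind Overdub starts after Brass Take ends; Brass Take is clear from here.
Rhythm Tracking starts after Woodwind Overdub ends; Woodwind Overdub is clear from here.
Dress Overdub starts before Rhythm Tracking ends → Rhythm Tracking and Dress Overdub overlap.
Chamber Block starts before Rhythm Tracking ends → Rhythm Tracking and Chamber Block overlap.
Sectional Overdub starts before Rhythm Tracking ends → Rhythm Tracking and Sectional Overdub overlap.
Percussion Tracking starts before Rhythm Tracking ends → Rhythm Tracking and Percussion Tracking overlap.
Chamber Block starts before Dress Overdub ends → Dress Overdub and Chamber Block overlap.
Sectional Overdub starts before Dress Overdub ends → Dress Overdub and Sectional Overdub overlap.
Percussion Tracking starts before Dress Overdub ends → Dress Overdub and Percussion Tracking overlap.
Sectional Overdub starts before Chamber Block ends → Chamber Block and Sectional Overdub overlap.
Percussion Tracking starts before Chamber Block ends → Chamber Block and Percussion Tracking overlap.
Percussion Tracking starts before Sectional Overdub ends → Sectional Overdub and Percussion Tracking overlap.

Brass Take & Percussion Take, Chamber Block & Dress Overdub, Chamber Block & Percussion Tracking, Chamber Block & Rhythm Tracking, Chamber Block & Sectional Overdub, Dress Overdub & Percussion Tracking, Dress Overdub & Rhythm Tracking, Dress Overdub & Sectional Overdub, Percussion Tracking & Rhythm Tracking, Percussion Tracking & Sectional Overdub, Rhythm Tracking & Sectional Overdub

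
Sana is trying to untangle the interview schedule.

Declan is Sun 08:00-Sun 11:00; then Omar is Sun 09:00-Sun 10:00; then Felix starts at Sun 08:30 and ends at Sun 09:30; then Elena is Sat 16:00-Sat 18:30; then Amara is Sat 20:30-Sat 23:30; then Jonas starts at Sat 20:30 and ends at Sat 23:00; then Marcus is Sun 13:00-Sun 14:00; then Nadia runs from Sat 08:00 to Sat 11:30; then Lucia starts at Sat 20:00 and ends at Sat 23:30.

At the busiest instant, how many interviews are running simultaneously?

Sweep the timeline, counting +1 at each start and −1 at each end (ends before starts at a tie):
Sat 08:00 start Nadia → 1
Sat 11:30 end Nadia → 0
Sat 16:00 start Elena → 1
Sat 18:30 end Elena → 0
Sat 20:00 start Lucia → 1
Sat 20:30 start Amara → 2
Sat 20:30 start Jonas → 3
Sat 23:00 end Jonas → 2
Sat 23:30 end Amara → 1
Sat 23:30 end Lucia → 0
Sun 08:00 start Declan → 1
Sun 08:30 start Felix → 2
Sun 09:00 start Omar → 3
Sun 09:30 end Felix → 2
Sun 10:00 end Omar → 1
Sun 11:00 end Declan → 0
Sun 13:00 start Marcus → 1
Sun 14:00 end Marcus → 0
Peak is 3, at Sat 20:30 (Amara, Jonas, Lucia).

3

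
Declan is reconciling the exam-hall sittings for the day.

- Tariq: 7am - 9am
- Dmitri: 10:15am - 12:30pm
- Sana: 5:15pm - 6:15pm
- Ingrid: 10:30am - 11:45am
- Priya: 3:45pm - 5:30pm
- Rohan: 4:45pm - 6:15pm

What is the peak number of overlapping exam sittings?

3

Sweep the timeline, counting +1 at each start and −1 at each end (ends before starts at a tie):
7am start Tariq → 1
9am end Tariq → 0
10:15am start Dmitri → 1
10:30am start Ingrid → 2
11:45am end Ingrid → 1
12:30pm end Dmitri → 0
3:45pm start Priya → 1
4:45pm start Rohan → 2
5:15pm start Sana → 3
5:30pm end Priya → 2
6:15pm end Rohan → 1
6:15pm end Sana → 0
Peak is 3, at 5:15pm (Priya, Rohan, Sana).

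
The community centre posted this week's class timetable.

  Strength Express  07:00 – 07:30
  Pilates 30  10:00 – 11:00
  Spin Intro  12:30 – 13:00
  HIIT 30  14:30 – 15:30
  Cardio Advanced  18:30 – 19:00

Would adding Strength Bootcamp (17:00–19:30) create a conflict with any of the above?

Strength Express: ends 07:30 at or before Strength Bootcamp starts 17:00 → clear.
Pilates 30: ends 11:00 at or before Strength Bootcamp starts 17:00 → clear.
Spin Intro: ends 13:00 at or before Strength Bootcamp starts 17:00 → clear.
HIIT 30: ends 15:30 at or before Strength Bootcamp starts 17:00 → clear.
Cardio Advanced: starts 18:30 before Strength Bootcamp ends 19:30, and ends 19:00 after Strength Bootcamp starts 17:00 → overlap.
Strength Bootcamp overlaps Cardio Advanced.

Yes — it overlaps Cardio Advanced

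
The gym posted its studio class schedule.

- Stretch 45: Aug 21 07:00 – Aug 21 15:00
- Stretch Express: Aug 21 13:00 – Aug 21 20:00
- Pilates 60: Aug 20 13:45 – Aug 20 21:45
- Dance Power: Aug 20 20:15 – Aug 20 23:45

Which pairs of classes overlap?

Dance Power & Pilates 60, Stretch 45 & Stretch Express

Check each pair: they overlap iff neither finishes before the other starts.
Sorted by start: Pilates 60, Dance Power, Stretch 45, Stretch Express.
Dance Power starts before Pilates 60 ends → Pilates 60 and Dance Power overlap.
Stretch 45 starts after Pilates 60 ends, so nothing later overlaps Pilates 60 either.
Stretch 45 starts after Dance Power ends, so nothing later overlaps Dance Power either.
Stretch Express starts before Stretch 45 ends → Stretch 45 and Stretch Express overlap.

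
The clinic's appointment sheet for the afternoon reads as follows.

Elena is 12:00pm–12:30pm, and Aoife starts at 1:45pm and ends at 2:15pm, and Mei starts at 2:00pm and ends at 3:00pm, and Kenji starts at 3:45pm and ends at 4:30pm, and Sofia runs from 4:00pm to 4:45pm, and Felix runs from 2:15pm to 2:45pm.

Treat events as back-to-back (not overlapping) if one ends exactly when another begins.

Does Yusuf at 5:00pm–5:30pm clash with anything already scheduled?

Elena: ends 12:30pm at or before Yusuf starts 5:00pm → clear.
Aoife: ends 2:15pm at or before Yusuf starts 5:00pm → clear.
Mei: ends 3:00pm at or before Yusuf starts 5:00pm → clear.
Felix: ends 2:45pm at or before Yusuf starts 5:00pm → clear.
Kenji: ends 4:30pm at or before Yusuf starts 5:00pm → clear.
Sofia: ends 4:45pm at or before Yusuf starts 5:00pm → clear.

No — it doesn't clash with anything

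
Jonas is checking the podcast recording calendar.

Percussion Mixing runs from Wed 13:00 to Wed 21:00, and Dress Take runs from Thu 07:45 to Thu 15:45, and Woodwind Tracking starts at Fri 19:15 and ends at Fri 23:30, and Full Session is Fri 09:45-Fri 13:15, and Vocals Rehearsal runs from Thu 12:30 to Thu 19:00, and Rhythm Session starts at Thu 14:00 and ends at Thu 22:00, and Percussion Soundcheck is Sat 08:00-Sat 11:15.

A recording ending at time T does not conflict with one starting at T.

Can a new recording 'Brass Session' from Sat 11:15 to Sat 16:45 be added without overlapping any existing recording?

Percussion Mixing: ends Wed 21:00 at or before Brass Session starts Sat 11:15 → clear.
Dress Take: ends Thu 15:45 at or before Brass Session starts Sat 11:15 → clear.
Vocals Rehearsal: ends Thu 19:00 at or before Brass Session starts Sat 11:15 → clear.
Rhythm Session: ends Thu 22:00 at or before Brass Session starts Sat 11:15 → clear.
Full Session: ends Fri 13:15 at or before Brass Session starts Sat 11:15 → clear.
Woodwind Tracking: ends Fri 23:30 at or before Brass Session starts Sat 11:15 → clear.
Percussion Soundcheck: ends Sat 11:15 at or before Brass Session starts Sat 11:15 → clear.

Yes — the slot is free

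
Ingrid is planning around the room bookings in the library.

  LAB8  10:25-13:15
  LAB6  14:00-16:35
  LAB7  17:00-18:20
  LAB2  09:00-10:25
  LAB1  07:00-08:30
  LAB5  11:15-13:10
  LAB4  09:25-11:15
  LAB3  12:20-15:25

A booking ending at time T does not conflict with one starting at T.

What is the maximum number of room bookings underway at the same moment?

Sweep the timeline, counting +1 at each start and −1 at each end (ends before starts at a tie):
07:00 start LAB1 → 1
08:30 end LAB1 → 0
09:00 start LAB2 → 1
09:25 start LAB4 → 2
10:25 end LAB2 → 1
10:25 start LAB8 → 2
11:15 end LAB4 → 1
11:15 start LAB5 → 2
12:20 start LAB3 → 3
13:10 end LAB5 → 2
13:15 end LAB8 → 1
14:00 start LAB6 → 2
15:25 end LAB3 → 1
16:35 end LAB6 → 0
17:00 start LAB7 → 1
18:20 end LAB7 → 0
Peak is 3, at 12:20 (LAB3, LAB5, LAB8).

3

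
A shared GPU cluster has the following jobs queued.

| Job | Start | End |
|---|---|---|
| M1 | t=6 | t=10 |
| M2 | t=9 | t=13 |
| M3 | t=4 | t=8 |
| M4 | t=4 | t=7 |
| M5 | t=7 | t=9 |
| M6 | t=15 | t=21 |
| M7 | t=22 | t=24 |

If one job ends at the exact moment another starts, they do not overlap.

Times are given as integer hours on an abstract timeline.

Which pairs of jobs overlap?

M1 & M2, M1 & M3, M1 & M4, M1 & M5, M3 & M4, M3 & M5

Sorted by start: M3, M4, M1, M5, M2, M6, M7.
M4 starts before M3 ends → M3 and M4 overlap.
M1 starts before M3 ends → M3 and M1 overlap.
M5 starts before M3 ends → M3 and M5 overlap.
M2 starts after M3 ends, so M3 has no further overlaps.
M1 starts before M4 ends → M4 and M1 overlap.
M5 starts exactly when M4 ends (back-to-back, no overlap), so M4 has no further overlaps.
M5 starts before M1 ends → M1 and M5 overlap.
M2 starts before M1 ends → M1 and M2 overlap.
M6 starts after M1 ends, so M1 has no further overlaps.
M2 starts exactly when M5 ends (back-to-back, no overlap), so M5 has no further overlaps.
M6 starts after M2 ends, so M2 has no further overlaps.
M7 starts after M6 ends.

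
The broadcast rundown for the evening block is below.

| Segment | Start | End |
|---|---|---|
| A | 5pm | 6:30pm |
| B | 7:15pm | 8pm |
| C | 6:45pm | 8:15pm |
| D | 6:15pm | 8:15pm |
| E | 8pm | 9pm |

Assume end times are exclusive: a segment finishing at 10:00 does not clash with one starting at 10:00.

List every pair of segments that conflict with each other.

A & D, B & C, B & D, C & D, C & E, D & E

Two intervals overlap when each starts before the other ends.
Sorted by start: A, D, C, B, E.
D starts before A ends → A and D overlap.
C starts after A ends; A is clear from here.
C starts before D ends → D and C overlap.
B starts before D ends → D and B overlap.
E starts before D ends → D and E overlap.
B starts before C ends → C and B overlap.
E starts before C ends → C and E overlap.
E starts exactly when B ends (back-to-back, no overlap).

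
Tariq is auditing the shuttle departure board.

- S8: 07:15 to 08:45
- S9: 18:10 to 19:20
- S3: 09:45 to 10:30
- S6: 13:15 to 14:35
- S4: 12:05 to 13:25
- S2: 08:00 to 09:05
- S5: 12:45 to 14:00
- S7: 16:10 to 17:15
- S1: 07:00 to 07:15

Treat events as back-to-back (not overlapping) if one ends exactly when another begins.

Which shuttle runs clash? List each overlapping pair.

Two intervals overlap when each starts before the other ends.
Sorted by start: S1, S8, S2, S3, S4, S5, S6, S7, S9.
S8 starts exactly when S1 ends (back-to-back, no overlap); S1 is clear from here.
S2 starts before S8 ends → S8 and S2 overlap.
S3 starts after S8 ends; S8 is clear from here.
S3 starts after S2 ends; S2 is clear from here.
S4 starts after S3 ends; S3 is clear from here.
S5 starts before S4 ends → S4 and S5 overlap.
S6 starts before S4 ends → S4 and S6 overlap.
S7 starts after S4 ends; S4 is clear from here.
S6 starts before S5 ends → S5 and S6 overlap.
S7 starts after S5 ends; S5 is clear from here.
S7 starts after S6 ends; S6 is clear from here.
S9 starts after S7 ends.

S2 & S8, S4 & S5, S4 & S6, S5 & S6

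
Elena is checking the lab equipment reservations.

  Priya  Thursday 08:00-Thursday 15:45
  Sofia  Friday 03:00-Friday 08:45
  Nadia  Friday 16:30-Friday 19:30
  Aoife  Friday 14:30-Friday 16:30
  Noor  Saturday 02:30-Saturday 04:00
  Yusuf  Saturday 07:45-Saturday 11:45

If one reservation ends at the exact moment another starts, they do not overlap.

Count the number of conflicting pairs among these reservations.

Sorted by start: Priya, Sofia, Aoife, Nadia, Noor, Yusuf.
Sofia starts after Priya ends, so nothing later overlaps Priya either.
Aoife starts after Sofia ends, so nothing later overlaps Sofia either.
Nadia starts exactly when Aoife ends (back-to-back, no overlap), so nothing later overlaps Aoife either.
Noor starts after Nadia ends, so nothing later overlaps Nadia either.
Yusuf starts after Noor ends.
No pair overlaps.

0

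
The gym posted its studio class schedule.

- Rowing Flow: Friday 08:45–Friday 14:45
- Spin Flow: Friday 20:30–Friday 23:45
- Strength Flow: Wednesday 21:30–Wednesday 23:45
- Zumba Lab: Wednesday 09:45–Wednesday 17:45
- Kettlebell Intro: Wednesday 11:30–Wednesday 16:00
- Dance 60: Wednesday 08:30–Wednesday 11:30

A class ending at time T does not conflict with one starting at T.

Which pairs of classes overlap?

Check each pair: they overlap iff neither finishes before the other starts.
Sorted by start: Dance 60, Zumba Lab, Kettlebell Intro, Strength Flow, Rowing Flow, Spin Flow.
Zumba Lab starts before Dance 60 ends → Dance 60 and Zumba Lab overlap.
Kettlebell Intro starts exactly when Dance 60 ends (back-to-back, no overlap), so nothing later overlaps Dance 60 either.
Kettlebell Intro starts before Zumba Lab ends → Zumba Lab and Kettlebell Intro overlap.
Strength Flow starts after Zumba Lab ends, so nothing later overlaps Zumba Lab either.
Strength Flow starts after Kettlebell Intro ends, so nothing later overlaps Kettlebell Intro either.
Rowing Flow starts after Strength Flow ends, so nothing later overlaps Strength Flow either.
Spin Flow starts after Rowing Flow ends.

Dance 60 & Zumba Lab, Kettlebell Intro & Zumba Lab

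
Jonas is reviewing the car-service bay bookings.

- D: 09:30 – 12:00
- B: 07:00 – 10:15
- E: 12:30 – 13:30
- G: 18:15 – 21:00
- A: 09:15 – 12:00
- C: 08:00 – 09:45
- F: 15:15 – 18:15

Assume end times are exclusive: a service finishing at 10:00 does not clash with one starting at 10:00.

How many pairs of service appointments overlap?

6

Sorted by start: B, C, A, D, E, F, G.
C starts before B ends → B and C overlap.
A starts before B ends → B and A overlap.
D starts before B ends → B and D overlap.
E starts after B ends, so B has no further overlaps.
A starts before C ends → C and A overlap.
D starts before C ends → C and D overlap.
E starts after C ends, so C has no further overlaps.
D starts before A ends → A and D overlap.
E starts after A ends, so A has no further overlaps.
E starts after D ends, so D has no further overlaps.
F starts after E ends, so E has no further overlaps.
G starts exactly when F ends (back-to-back, no overlap).
Overlapping pairs: A & B, A & C, A & D, B & C, B & D, C & D — 6 in total.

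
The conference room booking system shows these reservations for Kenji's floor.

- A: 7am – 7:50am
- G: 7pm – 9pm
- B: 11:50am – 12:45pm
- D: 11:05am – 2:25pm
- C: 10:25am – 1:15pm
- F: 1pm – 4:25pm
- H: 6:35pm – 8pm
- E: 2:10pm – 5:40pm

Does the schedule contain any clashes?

Yes

Sorted by start: A, C, D, B, F, E, H, G.
C starts after A ends — done with A.
D starts before C ends → C and D overlap.
That's a conflict, so the schedule is not conflict-free.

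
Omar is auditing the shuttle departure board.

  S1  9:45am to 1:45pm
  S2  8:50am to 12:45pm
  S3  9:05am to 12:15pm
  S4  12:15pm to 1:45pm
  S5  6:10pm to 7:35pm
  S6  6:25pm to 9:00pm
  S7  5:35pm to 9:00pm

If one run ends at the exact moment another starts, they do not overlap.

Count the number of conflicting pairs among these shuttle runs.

Sorted by start: S2, S3, S1, S4, S7, S5, S6.
S3 starts before S2 ends → S2 and S3 overlap.
S1 starts before S2 ends → S2 and S1 overlap.
S4 starts before S2 ends → S2 and S4 overlap.
S7 starts after S2 ends — done with S2.
S1 starts before S3 ends → S3 and S1 overlap.
S4 starts exactly when S3 ends (back-to-back, no overlap) — done with S3.
S4 starts before S1 ends → S1 and S4 overlap.
S7 starts after S1 ends — done with S1.
S7 starts after S4 ends — done with S4.
S5 starts before S7 ends → S7 and S5 overlap.
S6 starts before S7 ends → S7 and S6 overlap.
S6 starts before S5 ends → S5 and S6 overlap.
Overlapping pairs: S1 & S2, S1 & S3, S1 & S4, S2 & S3, S2 & S4, S5 & S6, S5 & S7, S6 & S7 — 8 in total.

8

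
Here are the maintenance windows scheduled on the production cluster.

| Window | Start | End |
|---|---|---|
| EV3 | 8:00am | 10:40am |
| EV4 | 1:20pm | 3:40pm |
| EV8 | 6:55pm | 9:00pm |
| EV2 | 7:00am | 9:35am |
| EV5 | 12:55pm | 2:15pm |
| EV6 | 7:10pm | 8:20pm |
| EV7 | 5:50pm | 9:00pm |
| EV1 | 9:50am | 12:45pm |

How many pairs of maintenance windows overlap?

6

Sorted by start: EV2, EV3, EV1, EV5, EV4, EV7, EV8, EV6.
EV3 starts before EV2 ends → EV2 and EV3 overlap.
EV1 starts after EV2 ends — done with EV2.
EV1 starts before EV3 ends → EV3 and EV1 overlap.
EV5 starts after EV3 ends — done with EV3.
EV5 starts after EV1 ends — done with EV1.
EV4 starts before EV5 ends → EV5 and EV4 overlap.
EV7 starts after EV5 ends — done with EV5.
EV7 starts after EV4 ends — done with EV4.
EV8 starts before EV7 ends → EV7 and EV8 overlap.
EV6 starts before EV7 ends → EV7 and EV6 overlap.
EV6 starts before EV8 ends → EV8 and EV6 overlap.
Overlapping pairs: EV1 & EV3, EV2 & EV3, EV4 & EV5, EV6 & EV7, EV6 & EV8, EV7 & EV8 — 6 in total.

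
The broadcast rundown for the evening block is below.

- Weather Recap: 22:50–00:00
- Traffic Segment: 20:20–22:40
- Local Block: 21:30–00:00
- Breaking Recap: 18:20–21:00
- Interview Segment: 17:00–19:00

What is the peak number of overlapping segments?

Sweep the timeline, counting +1 at each start and −1 at each end (ends before starts at a tie):
17:00 start Interview Segment → 1
18:20 start Breaking Recap → 2
19:00 end Interview Segment → 1
20:20 start Traffic Segment → 2
21:00 end Breaking Recap → 1
21:30 start Local Block → 2
22:40 end Traffic Segment → 1
22:50 start Weather Recap → 2
00:00 end Local Block → 1
00:00 end Weather Recap → 0
Peak is 2, at 18:20 (Breaking Recap, Interview Segment).

2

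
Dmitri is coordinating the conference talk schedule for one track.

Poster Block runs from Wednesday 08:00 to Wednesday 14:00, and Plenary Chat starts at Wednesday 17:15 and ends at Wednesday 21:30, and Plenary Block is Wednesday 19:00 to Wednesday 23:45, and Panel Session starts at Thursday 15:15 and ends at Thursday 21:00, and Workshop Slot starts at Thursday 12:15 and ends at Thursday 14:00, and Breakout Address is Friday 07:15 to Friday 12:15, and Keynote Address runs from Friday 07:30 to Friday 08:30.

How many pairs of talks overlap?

2

Check each pair: they overlap iff neither finishes before the other starts.
Sorted by start: Poster Block, Plenary Chat, Plenary Block, Workshop Slot, Panel Session, Breakout Address, Keynote Address.
Plenary Chat starts after Poster Block ends; Poster Block is clear from here.
Plenary Block starts before Plenary Chat ends → Plenary Chat and Plenary Block overlap.
Workshop Slot starts after Plenary Chat ends; Plenary Chat is clear from here.
Workshop Slot starts after Plenary Block ends; Plenary Block is clear from here.
Panel Session starts after Workshop Slot ends; Workshop Slot is clear from here.
Breakout Address starts after Panel Session ends; Panel Session is clear from here.
Keynote Address starts before Breakout Address ends → Breakout Address and Keynote Address overlap.
Overlapping pairs: Breakout Address & Keynote Address, Plenary Block & Plenary Chat — 2 in total.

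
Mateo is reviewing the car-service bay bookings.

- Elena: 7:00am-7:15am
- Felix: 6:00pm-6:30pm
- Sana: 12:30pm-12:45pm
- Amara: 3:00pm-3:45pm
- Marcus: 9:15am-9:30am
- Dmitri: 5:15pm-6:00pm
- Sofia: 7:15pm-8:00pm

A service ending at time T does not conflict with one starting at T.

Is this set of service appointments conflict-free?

Yes

Two intervals overlap when each starts before the other ends.
Sorted by start: Elena, Marcus, Sana, Amara, Dmitri, Felix, Sofia.
Marcus starts after Elena ends — done with Elena.
Sana starts after Marcus ends — done with Marcus.
Amara starts after Sana ends — done with Sana.
Dmitri starts after Amara ends — done with Amara.
Felix starts exactly when Dmitri ends (back-to-back, no overlap) — done with Dmitri.
Sofia starts after Felix ends.
Every pair is clear; the schedule has no overlaps.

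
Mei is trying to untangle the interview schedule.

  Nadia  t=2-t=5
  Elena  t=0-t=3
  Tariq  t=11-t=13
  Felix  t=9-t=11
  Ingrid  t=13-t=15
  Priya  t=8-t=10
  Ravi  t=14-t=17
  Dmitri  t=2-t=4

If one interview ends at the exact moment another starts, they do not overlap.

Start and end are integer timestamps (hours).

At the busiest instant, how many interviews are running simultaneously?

Sweep the timeline, counting +1 at each start and −1 at each end (ends before starts at a tie):
t=0 start Elena → 1
t=2 start Dmitri → 2
t=2 start Nadia → 3
t=3 end Elena → 2
t=4 end Dmitri → 1
t=5 end Nadia → 0
t=8 start Priya → 1
t=9 start Felix → 2
t=10 end Priya → 1
t=11 end Felix → 0
t=11 start Tariq → 1
t=13 end Tariq → 0
t=13 start Ingrid → 1
t=14 start Ravi → 2
t=15 end Ingrid → 1
t=17 end Ravi → 0
Peak is 3, at t=2 (Dmitri, Elena, Nadia).

3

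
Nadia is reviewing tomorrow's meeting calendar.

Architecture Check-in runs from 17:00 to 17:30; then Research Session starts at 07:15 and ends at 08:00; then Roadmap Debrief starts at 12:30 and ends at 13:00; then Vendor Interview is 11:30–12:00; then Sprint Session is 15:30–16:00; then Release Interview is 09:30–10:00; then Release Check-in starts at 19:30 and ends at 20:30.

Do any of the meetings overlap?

No

Sorted by start: Research Session, Release Interview, Vendor Interview, Roadmap Debrief, Sprint Session, Architecture Check-in, Release Check-in.
Release Interview starts after Research Session ends; Research Session is clear from here.
Vendor Interview starts after Release Interview ends; Release Interview is clear from here.
Roadmap Debrief starts after Vendor Interview ends; Vendor Interview is clear from here.
Sprint Session starts after Roadmap Debrief ends; Roadmap Debrief is clear from here.
Architecture Check-in starts after Sprint Session ends; Sprint Session is clear from here.
Release Check-in starts after Architecture Check-in ends.
Every pair is clear; the schedule has no overlaps.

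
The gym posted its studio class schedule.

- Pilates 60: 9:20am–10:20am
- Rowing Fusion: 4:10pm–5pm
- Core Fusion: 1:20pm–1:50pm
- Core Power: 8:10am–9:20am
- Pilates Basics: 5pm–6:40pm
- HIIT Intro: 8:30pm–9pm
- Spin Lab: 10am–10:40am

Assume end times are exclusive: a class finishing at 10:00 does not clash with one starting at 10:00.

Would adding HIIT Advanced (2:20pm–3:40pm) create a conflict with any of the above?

No — it doesn't clash with anything

Core Power: ends 9:20am at or before HIIT Advanced starts 2:20pm → clear.
Pilates 60: ends 10:20am at or before HIIT Advanced starts 2:20pm → clear.
Spin Lab: ends 10:40am at or before HIIT Advanced starts 2:20pm → clear.
Core Fusion: ends 1:50pm at or before HIIT Advanced starts 2:20pm → clear.
Rowing Fusion: starts 4:10pm at or after HIIT Advanced ends 3:40pm → clear.
Pilates Basics: starts 5pm at or after HIIT Advanced ends 3:40pm → clear.
HIIT Intro: starts 8:30pm at or after HIIT Advanced ends 3:40pm → clear.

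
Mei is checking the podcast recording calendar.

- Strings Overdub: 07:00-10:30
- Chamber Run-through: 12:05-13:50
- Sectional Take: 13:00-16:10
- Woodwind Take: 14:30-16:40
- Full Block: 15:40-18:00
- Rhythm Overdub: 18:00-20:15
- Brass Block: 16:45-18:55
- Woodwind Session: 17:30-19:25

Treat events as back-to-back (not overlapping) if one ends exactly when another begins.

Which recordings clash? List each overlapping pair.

Two intervals overlap when each starts before the other ends.
Sorted by start: Strings Overdub, Chamber Run-through, Sectional Take, Woodwind Take, Full Block, Brass Block, Woodwind Session, Rhythm Overdub.
Chamber Run-through starts after Strings Overdub ends; Strings Overdub is clear from here.
Sectional Take starts before Chamber Run-through ends → Chamber Run-through and Sectional Take overlap.
Woodwind Take starts after Chamber Run-through ends; Chamber Run-through is clear from here.
Woodwind Take starts before Sectional Take ends → Sectional Take and Woodwind Take overlap.
Full Block starts before Sectional Take ends → Sectional Take and Full Block overlap.
Brass Block starts after Sectional Take ends; Sectional Take is clear from here.
Full Block starts before Woodwind Take ends → Woodwind Take and Full Block overlap.
Brass Block starts after Woodwind Take ends; Woodwind Take is clear from here.
Brass Block starts before Full Block ends → Full Block and Brass Block overlap.
Woodwind Session starts before Full Block ends → Full Block and Woodwind Session overlap.
Rhythm Overdub starts exactly when Full Block ends (back-to-back, no overlap).
Woodwind Session starts before Brass Block ends → Brass Block and Woodwind Session overlap.
Rhythm Overdub starts before Brass Block ends → Brass Block and Rhythm Overdub overlap.
Rhythm Overdub starts before Woodwind Session ends → Woodwind Session and Rhythm Overdub overlap.

Brass Block & Full Block, Brass Block & Rhythm Overdub, Brass Block & Woodwind Session, Chamber Run-through & Sectional Take, Full Block & Sectional Take, Full Block & Woodwind Session, Full Block & Woodwind Take, Rhythm Overdub & Woodwind Session, Sectional Take & Woodwind Take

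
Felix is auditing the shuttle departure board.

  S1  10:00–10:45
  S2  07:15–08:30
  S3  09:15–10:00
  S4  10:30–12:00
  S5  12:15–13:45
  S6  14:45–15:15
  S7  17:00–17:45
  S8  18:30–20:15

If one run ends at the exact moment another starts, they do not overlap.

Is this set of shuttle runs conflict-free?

No

Sorted by start: S2, S3, S1, S4, S5, S6, S7, S8.
S3 starts after S2 ends, so S2 has no further overlaps.
S1 starts exactly when S3 ends (back-to-back, no overlap), so S3 has no further overlaps.
S4 starts before S1 ends → S1 and S4 overlap.
That's a conflict, so the schedule is not conflict-free.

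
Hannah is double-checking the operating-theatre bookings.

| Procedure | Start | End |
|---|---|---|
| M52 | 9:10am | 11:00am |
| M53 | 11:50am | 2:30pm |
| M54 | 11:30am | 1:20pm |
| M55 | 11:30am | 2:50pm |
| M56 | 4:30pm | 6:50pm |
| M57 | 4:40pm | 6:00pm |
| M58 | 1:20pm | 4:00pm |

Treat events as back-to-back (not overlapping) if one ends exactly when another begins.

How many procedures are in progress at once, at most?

Sort all start/end points and keep a running count:
9:10am start M52 → 1
11:00am end M52 → 0
11:30am start M54 → 1
11:30am start M55 → 2
11:50am start M53 → 3
1:20pm end M54 → 2
1:20pm start M58 → 3
2:30pm end M53 → 2
2:50pm end M55 → 1
4:00pm end M58 → 0
4:30pm start M56 → 1
4:40pm start M57 → 2
6:00pm end M57 → 1
6:50pm end M56 → 0
Peak is 3, at 11:50am (M53, M54, M55).

3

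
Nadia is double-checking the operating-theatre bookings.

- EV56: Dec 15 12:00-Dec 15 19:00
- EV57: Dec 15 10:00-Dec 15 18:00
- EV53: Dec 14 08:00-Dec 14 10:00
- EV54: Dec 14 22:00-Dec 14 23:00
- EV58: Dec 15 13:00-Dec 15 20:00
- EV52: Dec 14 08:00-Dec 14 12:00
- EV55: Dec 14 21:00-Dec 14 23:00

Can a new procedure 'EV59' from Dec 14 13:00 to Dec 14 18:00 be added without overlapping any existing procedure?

Yes — the slot is free

EV52: ends Dec 14 12:00 at or before EV59 starts Dec 14 13:00 → clear.
EV53: ends Dec 14 10:00 at or before EV59 starts Dec 14 13:00 → clear.
EV55: starts Dec 14 21:00 at or after EV59 ends Dec 14 18:00 → clear.
EV54: starts Dec 14 22:00 at or after EV59 ends Dec 14 18:00 → clear.
EV57: starts Dec 15 10:00 at or after EV59 ends Dec 14 18:00 → clear.
EV56: starts Dec 15 12:00 at or after EV59 ends Dec 14 18:00 → clear.
EV58: starts Dec 15 13:00 at or after EV59 ends Dec 14 18:00 → clear.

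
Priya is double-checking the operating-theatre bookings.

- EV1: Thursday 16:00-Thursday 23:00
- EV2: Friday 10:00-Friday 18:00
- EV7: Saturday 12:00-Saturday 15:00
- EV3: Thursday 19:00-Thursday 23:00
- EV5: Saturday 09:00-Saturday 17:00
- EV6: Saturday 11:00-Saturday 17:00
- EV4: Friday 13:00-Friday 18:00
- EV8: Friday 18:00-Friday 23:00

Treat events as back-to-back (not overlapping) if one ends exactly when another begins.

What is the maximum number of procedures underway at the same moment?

3

Sweep the timeline, counting +1 at each start and −1 at each end (ends before starts at a tie):
Thursday 16:00 start EV1 → 1
Thursday 19:00 start EV3 → 2
Thursday 23:00 end EV1 → 1
Thursday 23:00 end EV3 → 0
Friday 10:00 start EV2 → 1
Friday 13:00 start EV4 → 2
Friday 18:00 end EV2 → 1
Friday 18:00 end EV4 → 0
Friday 18:00 start EV8 → 1
Friday 23:00 end EV8 → 0
Saturday 09:00 start EV5 → 1
Saturday 11:00 start EV6 → 2
Saturday 12:00 start EV7 → 3
Saturday 15:00 end EV7 → 2
Saturday 17:00 end EV5 → 1
Saturday 17:00 end EV6 → 0
Peak is 3, at Saturday 12:00 (EV5, EV6, EV7).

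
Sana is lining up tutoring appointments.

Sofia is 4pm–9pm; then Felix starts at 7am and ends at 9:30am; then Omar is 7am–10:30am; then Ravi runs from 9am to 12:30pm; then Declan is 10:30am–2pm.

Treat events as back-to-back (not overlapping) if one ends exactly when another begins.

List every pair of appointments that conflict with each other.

Declan & Ravi, Felix & Omar, Felix & Ravi, Omar & Ravi

Sorted by start: Felix, Omar, Ravi, Declan, Sofia.
Omar starts before Felix ends → Felix and Omar overlap.
Ravi starts before Felix ends → Felix and Ravi overlap.
Declan starts after Felix ends, so Felix has no further overlaps.
Ravi starts before Omar ends → Omar and Ravi overlap.
Declan starts exactly when Omar ends (back-to-back, no overlap), so Omar has no further overlaps.
Declan starts before Ravi ends → Ravi and Declan overlap.
Sofia starts after Ravi ends.
Sofia starts after Declan ends.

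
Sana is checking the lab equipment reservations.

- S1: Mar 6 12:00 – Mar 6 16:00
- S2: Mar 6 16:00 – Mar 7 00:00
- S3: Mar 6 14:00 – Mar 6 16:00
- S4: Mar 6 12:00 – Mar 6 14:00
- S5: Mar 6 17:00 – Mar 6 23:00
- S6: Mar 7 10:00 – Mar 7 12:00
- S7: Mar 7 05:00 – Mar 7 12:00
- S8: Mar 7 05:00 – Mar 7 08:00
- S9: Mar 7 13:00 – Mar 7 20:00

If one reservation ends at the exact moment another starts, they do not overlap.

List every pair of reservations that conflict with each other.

S1 & S3, S1 & S4, S2 & S5, S6 & S7, S7 & S8

Sorted by start: S1, S4, S3, S2, S5, S7, S8, S6, S9.
S4 starts before S1 ends → S1 and S4 overlap.
S3 starts before S1 ends → S1 and S3 overlap.
S2 starts exactly when S1 ends (back-to-back, no overlap), so S1 has no further overlaps.
S3 starts exactly when S4 ends (back-to-back, no overlap), so S4 has no further overlaps.
S2 starts exactly when S3 ends (back-to-back, no overlap), so S3 has no further overlaps.
S5 starts before S2 ends → S2 and S5 overlap.
S7 starts after S2 ends, so S2 has no further overlaps.
S7 starts after S5 ends, so S5 has no further overlaps.
S8 starts before S7 ends → S7 and S8 overlap.
S6 starts before S7 ends → S7 and S6 overlap.
S9 starts after S7 ends.
S6 starts after S8 ends, so S8 has no further overlaps.
S9 starts after S6 ends.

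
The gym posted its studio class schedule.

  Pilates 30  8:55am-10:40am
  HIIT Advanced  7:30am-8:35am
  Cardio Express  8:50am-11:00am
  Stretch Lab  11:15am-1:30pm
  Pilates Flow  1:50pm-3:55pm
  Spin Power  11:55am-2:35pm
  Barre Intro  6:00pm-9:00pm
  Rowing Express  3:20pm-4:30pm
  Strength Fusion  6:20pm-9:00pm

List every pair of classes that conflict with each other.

Barre Intro & Strength Fusion, Cardio Express & Pilates 30, Pilates Flow & Rowing Express, Pilates Flow & Spin Power, Spin Power & Stretch Lab

Sorted by start: HIIT Advanced, Cardio Express, Pilates 30, Stretch Lab, Spin Power, Pilates Flow, Rowing Express, Barre Intro, Strength Fusion.
Cardio Express starts after HIIT Advanced ends, so nothing later overlaps HIIT Advanced either.
Pilates 30 starts before Cardio Express ends → Cardio Express and Pilates 30 overlap.
Stretch Lab starts after Cardio Express ends, so nothing later overlaps Cardio Express either.
Stretch Lab starts after Pilates 30 ends, so nothing later overlaps Pilates 30 either.
Spin Power starts before Stretch Lab ends → Stretch Lab and Spin Power overlap.
Pilates Flow starts after Stretch Lab ends, so nothing later overlaps Stretch Lab either.
Pilates Flow starts before Spin Power ends → Spin Power and Pilates Flow overlap.
Rowing Express starts after Spin Power ends, so nothing later overlaps Spin Power either.
Rowing Express starts before Pilates Flow ends → Pilates Flow and Rowing Express overlap.
Barre Intro starts after Pilates Flow ends, so nothing later overlaps Pilates Flow either.
Barre Intro starts after Rowing Express ends, so nothing later overlaps Rowing Express either.
Strength Fusion starts before Barre Intro ends → Barre Intro and Strength Fusion overlap.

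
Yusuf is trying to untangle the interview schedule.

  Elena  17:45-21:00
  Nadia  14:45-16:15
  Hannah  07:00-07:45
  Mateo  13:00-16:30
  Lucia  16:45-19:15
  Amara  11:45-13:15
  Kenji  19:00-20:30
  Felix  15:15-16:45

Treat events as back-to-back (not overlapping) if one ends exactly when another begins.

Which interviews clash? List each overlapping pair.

Amara & Mateo, Elena & Kenji, Elena & Lucia, Felix & Mateo, Felix & Nadia, Kenji & Lucia, Mateo & Nadia

Sorted by start: Hannah, Amara, Mateo, Nadia, Felix, Lucia, Elena, Kenji.
Amara starts after Hannah ends; Hannah is clear from here.
Mateo starts before Amara ends → Amara and Mateo overlap.
Nadia starts after Amara ends; Amara is clear from here.
Nadia starts before Mateo ends → Mateo and Nadia overlap.
Felix starts before Mateo ends → Mateo and Felix overlap.
Lucia starts after Mateo ends; Mateo is clear from here.
Felix starts before Nadia ends → Nadia and Felix overlap.
Lucia starts after Nadia ends; Nadia is clear from here.
Lucia starts exactly when Felix ends (back-to-back, no overlap); Felix is clear from here.
Elena starts before Lucia ends → Lucia and Elena overlap.
Kenji starts before Lucia ends → Lucia and Kenji overlap.
Kenji starts before Elena ends → Elena and Kenji overlap.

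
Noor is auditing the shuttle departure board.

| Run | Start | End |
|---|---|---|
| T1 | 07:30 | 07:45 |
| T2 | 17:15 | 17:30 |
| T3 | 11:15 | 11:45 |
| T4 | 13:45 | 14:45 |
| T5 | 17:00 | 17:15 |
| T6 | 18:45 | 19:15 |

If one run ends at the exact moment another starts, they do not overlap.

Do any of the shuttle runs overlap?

Sorted by start: T1, T3, T4, T5, T2, T6.
T3 starts after T1 ends, so nothing later overlaps T1 either.
T4 starts after T3 ends, so nothing later overlaps T3 either.
T5 starts after T4 ends, so nothing later overlaps T4 either.
T2 starts exactly when T5 ends (back-to-back, no overlap), so nothing later overlaps T5 either.
T6 starts after T2 ends.
Every pair is clear; the schedule has no overlaps.

No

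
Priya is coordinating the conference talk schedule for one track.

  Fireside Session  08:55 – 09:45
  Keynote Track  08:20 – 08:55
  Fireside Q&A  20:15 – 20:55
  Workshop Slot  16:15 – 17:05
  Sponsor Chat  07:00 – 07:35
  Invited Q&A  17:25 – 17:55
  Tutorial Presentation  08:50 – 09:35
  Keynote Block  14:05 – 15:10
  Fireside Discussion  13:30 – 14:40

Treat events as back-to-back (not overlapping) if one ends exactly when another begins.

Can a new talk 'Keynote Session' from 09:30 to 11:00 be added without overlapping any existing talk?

No — it overlaps Fireside Session, Tutorial Presentation

Sponsor Chat: ends 07:35 at or before Keynote Session starts 09:30 → clear.
Keynote Track: ends 08:55 at or before Keynote Session starts 09:30 → clear.
Tutorial Presentation: starts 08:50 before Keynote Session ends 11:00, and ends 09:35 after Keynote Session starts 09:30 → overlap.
Fireside Session: starts 08:55 before Keynote Session ends 11:00, and ends 09:45 after Keynote Session starts 09:30 → overlap.
Fireside Discussion: starts 13:30 at or after Keynote Session ends 11:00 → clear.
Keynote Block: starts 14:05 at or after Keynote Session ends 11:00 → clear.
Workshop Slot: starts 16:15 at or after Keynote Session ends 11:00 → clear.
Invited Q&A: starts 17:25 at or after Keynote Session ends 11:00 → clear.
Fireside Q&A: starts 20:15 at or after Keynote Session ends 11:00 → clear.
Keynote Session overlaps Tutorial Presentation, Fireside Session.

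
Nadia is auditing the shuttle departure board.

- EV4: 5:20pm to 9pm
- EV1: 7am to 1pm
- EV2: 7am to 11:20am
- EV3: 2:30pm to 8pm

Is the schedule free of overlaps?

Sorted by start: EV1, EV2, EV3, EV4.
EV2 starts before EV1 ends → EV1 and EV2 overlap.
That's a conflict, so the schedule is not conflict-free.

No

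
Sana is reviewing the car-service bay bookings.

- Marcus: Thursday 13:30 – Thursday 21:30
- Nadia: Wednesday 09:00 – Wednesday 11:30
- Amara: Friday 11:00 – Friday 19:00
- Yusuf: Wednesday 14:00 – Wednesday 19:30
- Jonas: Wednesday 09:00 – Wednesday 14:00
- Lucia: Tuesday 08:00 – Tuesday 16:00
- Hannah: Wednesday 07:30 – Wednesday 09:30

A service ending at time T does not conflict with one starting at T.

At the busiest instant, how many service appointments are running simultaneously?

3

Walk through starts and ends in time order (an end at T is processed before a start at T):
Tuesday 08:00 start Lucia → 1
Tuesday 16:00 end Lucia → 0
Wednesday 07:30 start Hannah → 1
Wednesday 09:00 start Jonas → 2
Wednesday 09:00 start Nadia → 3
Wednesday 09:30 end Hannah → 2
Wednesday 11:30 end Nadia → 1
Wednesday 14:00 end Jonas → 0
Wednesday 14:00 start Yusuf → 1
Wednesday 19:30 end Yusuf → 0
Thursday 13:30 start Marcus → 1
Thursday 21:30 end Marcus → 0
Friday 11:00 start Amara → 1
Friday 19:00 end Amara → 0
Peak is 3, at Wednesday 09:00 (Hannah, Jonas, Nadia).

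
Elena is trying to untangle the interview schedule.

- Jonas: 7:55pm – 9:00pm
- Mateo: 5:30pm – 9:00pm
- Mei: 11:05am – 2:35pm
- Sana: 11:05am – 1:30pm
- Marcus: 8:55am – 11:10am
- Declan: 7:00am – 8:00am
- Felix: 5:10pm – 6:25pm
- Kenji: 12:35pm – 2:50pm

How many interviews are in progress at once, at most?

Sort all start/end points and keep a running count:
7:00am start Declan → 1
8:00am end Declan → 0
8:55am start Marcus → 1
11:05am start Mei → 2
11:05am start Sana → 3
11:10am end Marcus → 2
12:35pm start Kenji → 3
1:30pm end Sana → 2
2:35pm end Mei → 1
2:50pm end Kenji → 0
5:10pm start Felix → 1
5:30pm start Mateo → 2
6:25pm end Felix → 1
7:55pm start Jonas → 2
9:00pm end Jonas → 1
9:00pm end Mateo → 0
Peak is 3, at 11:05am (Marcus, Mei, Sana).

3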